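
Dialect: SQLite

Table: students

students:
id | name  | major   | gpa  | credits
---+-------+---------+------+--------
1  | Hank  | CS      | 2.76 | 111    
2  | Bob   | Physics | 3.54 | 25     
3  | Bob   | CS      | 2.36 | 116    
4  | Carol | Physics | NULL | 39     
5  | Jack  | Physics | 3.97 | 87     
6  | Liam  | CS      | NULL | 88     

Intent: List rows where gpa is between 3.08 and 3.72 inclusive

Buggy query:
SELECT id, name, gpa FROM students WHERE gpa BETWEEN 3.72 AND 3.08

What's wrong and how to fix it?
Bug: BETWEEN expects the lower bound first; with 3.72 AND 3.08 the range is empty

Fix: Write BETWEEN 3.08 AND 3.72

Corrected query:
SELECT id, name, gpa FROM students WHERE gpa BETWEEN 3.08 AND 3.72

Result:
id | name | gpa 
---+------+-----
2  | Bob  | 3.54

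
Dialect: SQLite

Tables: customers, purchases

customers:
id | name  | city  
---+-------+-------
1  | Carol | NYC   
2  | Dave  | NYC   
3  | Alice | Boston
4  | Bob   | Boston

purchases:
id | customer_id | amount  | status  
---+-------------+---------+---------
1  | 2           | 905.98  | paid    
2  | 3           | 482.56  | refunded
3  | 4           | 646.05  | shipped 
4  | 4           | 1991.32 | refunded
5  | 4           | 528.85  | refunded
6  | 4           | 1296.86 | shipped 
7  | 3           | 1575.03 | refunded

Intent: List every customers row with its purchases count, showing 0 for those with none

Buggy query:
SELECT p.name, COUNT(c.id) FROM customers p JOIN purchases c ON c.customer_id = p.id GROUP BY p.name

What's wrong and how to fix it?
Bug: INNER JOIN drops customers rows that have no matching purchases rows

Fix: Use LEFT JOIN so parents without children still appear (COUNT(c.id) gives 0)

Corrected query:
SELECT p.name, COUNT(c.id) FROM customers p LEFT JOIN purchases c ON c.customer_id = p.id GROUP BY p.name

Result:
name  | COUNT(c.id)
------+------------
Alice | 2          
Bob   | 4          
Carol | 0          
Dave  | 1          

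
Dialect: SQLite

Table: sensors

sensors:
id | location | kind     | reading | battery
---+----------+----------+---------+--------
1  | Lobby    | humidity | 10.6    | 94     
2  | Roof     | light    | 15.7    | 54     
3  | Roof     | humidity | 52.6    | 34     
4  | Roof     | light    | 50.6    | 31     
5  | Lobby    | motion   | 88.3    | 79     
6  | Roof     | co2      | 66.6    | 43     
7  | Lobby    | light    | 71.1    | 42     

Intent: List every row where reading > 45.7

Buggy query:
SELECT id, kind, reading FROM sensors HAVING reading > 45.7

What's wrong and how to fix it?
Bug: This is a non-aggregate query (no GROUP BY, no aggregates), so in SQLite the HAVING clause is invalid here; a row-level condition belongs in WHERE

Fix: Use WHERE for row-level filtering

Corrected query:
SELECT id, kind, reading FROM sensors WHERE reading > 45.7

Result:
id | kind     | reading
---+----------+--------
3  | humidity | 52.6   
4  | light    | 50.6   
5  | motion   | 88.3   
6  | co2      | 66.6   
7  | light    | 71.1   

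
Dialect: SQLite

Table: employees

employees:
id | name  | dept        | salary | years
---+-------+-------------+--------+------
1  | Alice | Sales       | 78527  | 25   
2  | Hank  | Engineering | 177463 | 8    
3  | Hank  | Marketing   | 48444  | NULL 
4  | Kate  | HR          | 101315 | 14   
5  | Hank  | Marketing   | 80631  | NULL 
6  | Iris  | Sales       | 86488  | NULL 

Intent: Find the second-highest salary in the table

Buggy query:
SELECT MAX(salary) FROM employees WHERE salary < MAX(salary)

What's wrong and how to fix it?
Bug: The inner MAX is an aggregate inside WHERE, which is not allowed

Fix: Put the inner MAX in a scalar subquery

Corrected query:
SELECT MAX(salary) FROM employees WHERE salary < (SELECT MAX(salary) FROM employees)

Result:
MAX(salary)
-----------
101315     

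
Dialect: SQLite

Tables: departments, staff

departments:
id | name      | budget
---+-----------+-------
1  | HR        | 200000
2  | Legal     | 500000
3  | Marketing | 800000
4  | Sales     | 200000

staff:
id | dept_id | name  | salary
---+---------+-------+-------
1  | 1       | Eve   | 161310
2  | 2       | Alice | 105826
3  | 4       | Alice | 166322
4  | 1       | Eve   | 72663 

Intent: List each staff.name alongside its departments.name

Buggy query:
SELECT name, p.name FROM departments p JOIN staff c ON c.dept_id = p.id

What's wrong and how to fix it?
Bug: Both tables have a 'name' column; the unqualified reference is ambiguous

Fix: Prefix ambiguous columns with the table alias

Corrected query:
SELECT c.name, p.name FROM departments p JOIN staff c ON c.dept_id = p.id

Result:
name  | name 
------+------
Eve   | HR   
Alice | Legal
Alice | Sales
Eve   | HR   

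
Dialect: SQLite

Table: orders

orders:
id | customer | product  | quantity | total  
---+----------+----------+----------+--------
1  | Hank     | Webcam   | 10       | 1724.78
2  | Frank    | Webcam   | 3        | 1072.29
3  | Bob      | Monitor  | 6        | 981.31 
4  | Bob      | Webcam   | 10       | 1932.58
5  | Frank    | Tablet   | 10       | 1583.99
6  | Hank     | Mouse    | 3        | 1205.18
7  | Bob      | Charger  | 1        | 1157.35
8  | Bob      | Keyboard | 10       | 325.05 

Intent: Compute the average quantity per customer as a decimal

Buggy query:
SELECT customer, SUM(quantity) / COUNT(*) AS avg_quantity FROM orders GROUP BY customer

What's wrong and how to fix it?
Bug: SUM(quantity) and COUNT(*) are both integers; the division truncates the fractional part

Fix: Multiply by 1.0 (or CAST to REAL) to force floating-point division

Corrected query:
SELECT customer, SUM(quantity) * 1.0 / COUNT(*) AS avg_quantity FROM orders GROUP BY customer

Result:
customer | avg_quantity
---------+-------------
Bob      | 6.75        
Frank    | 6.5         
Hank     | 6.5         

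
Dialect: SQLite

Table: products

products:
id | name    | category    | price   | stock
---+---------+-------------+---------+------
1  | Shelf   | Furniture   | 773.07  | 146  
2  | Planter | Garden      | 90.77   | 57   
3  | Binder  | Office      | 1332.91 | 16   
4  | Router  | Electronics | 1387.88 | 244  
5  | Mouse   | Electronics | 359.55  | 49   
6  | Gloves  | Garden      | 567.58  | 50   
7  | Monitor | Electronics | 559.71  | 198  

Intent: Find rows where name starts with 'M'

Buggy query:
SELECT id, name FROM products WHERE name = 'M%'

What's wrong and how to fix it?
Bug: '=' compares the literal string including the % character; pattern matching needs LIKE

Fix: Replace '=' with LIKE so 'M%' is treated as a pattern

Corrected query:
SELECT id, name FROM products WHERE name LIKE 'M%'

Result:
id | name   
---+--------
5  | Mouse  
7  | Monitor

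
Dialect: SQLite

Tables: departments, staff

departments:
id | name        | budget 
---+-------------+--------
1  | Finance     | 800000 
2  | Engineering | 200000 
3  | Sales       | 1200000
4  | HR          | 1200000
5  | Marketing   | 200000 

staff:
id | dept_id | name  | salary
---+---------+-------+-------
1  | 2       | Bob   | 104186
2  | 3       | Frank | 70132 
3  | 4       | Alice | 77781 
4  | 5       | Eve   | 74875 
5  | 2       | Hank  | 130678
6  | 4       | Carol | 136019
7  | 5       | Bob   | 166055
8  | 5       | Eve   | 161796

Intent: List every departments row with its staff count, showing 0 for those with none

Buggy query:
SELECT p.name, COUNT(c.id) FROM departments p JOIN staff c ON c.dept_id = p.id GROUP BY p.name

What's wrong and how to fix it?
Bug: INNER JOIN drops departments rows that have no matching staff rows

Fix: Switch to LEFT JOIN to retain unmatched parent rows

Corrected query:
SELECT p.name, COUNT(c.id) FROM departments p LEFT JOIN staff c ON c.dept_id = p.id GROUP BY p.name

Result:
name        | COUNT(c.id)
------------+------------
Engineering | 2          
Finance     | 0          
HR          | 2          
Marketing   | 3          
Sales       | 1          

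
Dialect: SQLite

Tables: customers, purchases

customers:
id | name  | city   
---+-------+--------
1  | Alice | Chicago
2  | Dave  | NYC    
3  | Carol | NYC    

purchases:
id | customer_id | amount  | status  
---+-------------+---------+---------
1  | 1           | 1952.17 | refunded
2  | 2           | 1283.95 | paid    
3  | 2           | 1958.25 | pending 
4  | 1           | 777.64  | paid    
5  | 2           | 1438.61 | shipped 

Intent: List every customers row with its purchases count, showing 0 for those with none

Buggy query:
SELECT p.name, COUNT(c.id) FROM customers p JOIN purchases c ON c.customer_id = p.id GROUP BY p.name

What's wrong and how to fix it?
Bug: An inner join excludes parents with zero children

Fix: Switch to LEFT JOIN to retain unmatched parent rows

Corrected query:
SELECT p.name, COUNT(c.id) FROM customers p LEFT JOIN purchases c ON c.customer_id = p.id GROUP BY p.name

Result:
name  | COUNT(c.id)
------+------------
Alice | 2          
Carol | 0          
Dave  | 3          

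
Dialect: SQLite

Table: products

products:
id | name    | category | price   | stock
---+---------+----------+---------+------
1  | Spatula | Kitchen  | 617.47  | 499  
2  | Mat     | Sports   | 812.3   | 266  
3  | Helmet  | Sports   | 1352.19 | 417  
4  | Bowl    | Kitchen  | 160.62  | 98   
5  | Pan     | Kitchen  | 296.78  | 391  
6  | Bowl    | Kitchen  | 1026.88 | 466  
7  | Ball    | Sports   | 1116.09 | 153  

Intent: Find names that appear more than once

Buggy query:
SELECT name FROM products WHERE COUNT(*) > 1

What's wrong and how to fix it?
Bug: COUNT(*) is an aggregate and cannot be used in WHERE

Fix: GROUP BY name, then filter groups with HAVING COUNT(*) > 1

Corrected query:
SELECT name FROM products GROUP BY name HAVING COUNT(*) > 1

Result:
name
----
Bowl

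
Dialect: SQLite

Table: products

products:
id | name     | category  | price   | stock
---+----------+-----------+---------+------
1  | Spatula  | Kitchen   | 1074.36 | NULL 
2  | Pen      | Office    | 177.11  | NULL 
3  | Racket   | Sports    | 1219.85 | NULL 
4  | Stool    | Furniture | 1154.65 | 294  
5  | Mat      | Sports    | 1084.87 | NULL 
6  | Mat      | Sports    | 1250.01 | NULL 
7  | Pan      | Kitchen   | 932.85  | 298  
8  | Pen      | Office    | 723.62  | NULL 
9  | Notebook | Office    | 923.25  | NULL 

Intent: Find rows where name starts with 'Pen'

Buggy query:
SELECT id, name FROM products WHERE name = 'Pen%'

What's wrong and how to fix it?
Bug: Wildcards only work with LIKE; '=' treats '%' as a literal character

Fix: Replace '=' with LIKE so 'Pen%' is treated as a pattern

Corrected query:
SELECT id, name FROM products WHERE name LIKE 'Pen%'

Result:
id | name
---+-----
2  | Pen 
8  | Pen 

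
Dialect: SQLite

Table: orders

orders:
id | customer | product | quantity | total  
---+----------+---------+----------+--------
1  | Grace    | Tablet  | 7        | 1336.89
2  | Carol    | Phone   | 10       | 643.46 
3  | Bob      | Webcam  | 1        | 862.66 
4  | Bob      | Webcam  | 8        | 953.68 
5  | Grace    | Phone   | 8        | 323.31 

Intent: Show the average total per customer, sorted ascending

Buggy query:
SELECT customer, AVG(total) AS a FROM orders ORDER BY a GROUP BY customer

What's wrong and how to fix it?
Bug: ORDER BY appears before GROUP BY; SQL clause order requires GROUP BY first

Fix: Reorder: SELECT … FROM … GROUP BY … ORDER BY …

Corrected query:
SELECT customer, AVG(total) AS a FROM orders GROUP BY customer ORDER BY a

Result:
customer | a     
---------+-------
Carol    | 643.46
Grace    | 830.1 
Bob      | 908.17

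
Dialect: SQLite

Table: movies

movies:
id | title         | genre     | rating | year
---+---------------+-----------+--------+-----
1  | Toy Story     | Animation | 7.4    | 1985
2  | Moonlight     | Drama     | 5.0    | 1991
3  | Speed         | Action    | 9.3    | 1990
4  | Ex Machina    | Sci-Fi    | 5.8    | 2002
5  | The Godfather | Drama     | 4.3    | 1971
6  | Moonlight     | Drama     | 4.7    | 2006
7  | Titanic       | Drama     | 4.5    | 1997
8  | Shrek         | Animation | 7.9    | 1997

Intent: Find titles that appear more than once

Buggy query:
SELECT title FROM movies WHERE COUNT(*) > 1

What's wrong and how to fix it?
Bug: COUNT(*) is an aggregate and cannot be used in WHERE

Fix: Group first, then use HAVING for the count condition

Corrected query:
SELECT title FROM movies GROUP BY title HAVING COUNT(*) > 1

Result:
title    
---------
Moonlight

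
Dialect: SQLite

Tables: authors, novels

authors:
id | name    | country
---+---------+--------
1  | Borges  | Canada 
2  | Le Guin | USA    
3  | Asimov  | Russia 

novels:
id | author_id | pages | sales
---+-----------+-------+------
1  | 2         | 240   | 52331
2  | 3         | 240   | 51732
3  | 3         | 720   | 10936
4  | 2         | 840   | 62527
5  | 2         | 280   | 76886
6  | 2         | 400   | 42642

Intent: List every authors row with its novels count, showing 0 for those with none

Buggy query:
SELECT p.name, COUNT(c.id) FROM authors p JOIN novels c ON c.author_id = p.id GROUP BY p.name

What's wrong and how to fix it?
Bug: An inner join excludes parents with zero children

Fix: Use LEFT JOIN so parents without children still appear (COUNT(c.id) gives 0)

Corrected query:
SELECT p.name, COUNT(c.id) FROM authors p LEFT JOIN novels c ON c.author_id = p.id GROUP BY p.name

Result:
name    | COUNT(c.id)
--------+------------
Asimov  | 2          
Borges  | 0          
Le Guin | 4          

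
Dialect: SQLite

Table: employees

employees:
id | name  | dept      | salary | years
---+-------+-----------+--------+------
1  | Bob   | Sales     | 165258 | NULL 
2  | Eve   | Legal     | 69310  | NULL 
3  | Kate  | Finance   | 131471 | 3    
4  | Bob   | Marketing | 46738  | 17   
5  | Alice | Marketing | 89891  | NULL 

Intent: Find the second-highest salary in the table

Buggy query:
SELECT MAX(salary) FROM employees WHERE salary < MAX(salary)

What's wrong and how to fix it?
Bug: MAX(salary) on the right of the comparison is an aggregate-in-WHERE error

Fix: Put the inner MAX in a scalar subquery

Corrected query:
SELECT MAX(salary) FROM employees WHERE salary < (SELECT MAX(salary) FROM employees)

Result:
MAX(salary)
-----------
131471     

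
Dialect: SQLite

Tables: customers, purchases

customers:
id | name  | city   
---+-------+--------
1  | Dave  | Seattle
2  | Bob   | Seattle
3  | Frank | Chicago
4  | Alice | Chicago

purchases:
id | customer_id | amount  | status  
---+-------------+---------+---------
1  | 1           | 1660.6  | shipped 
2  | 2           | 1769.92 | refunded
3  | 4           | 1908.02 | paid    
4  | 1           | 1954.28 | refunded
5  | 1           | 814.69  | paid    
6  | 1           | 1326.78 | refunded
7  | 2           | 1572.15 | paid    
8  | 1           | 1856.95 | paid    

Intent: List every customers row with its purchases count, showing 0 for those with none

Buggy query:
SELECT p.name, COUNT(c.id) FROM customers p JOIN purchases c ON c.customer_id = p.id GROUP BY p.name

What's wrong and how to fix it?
Bug: INNER JOIN drops customers rows that have no matching purchases rows

Fix: Switch to LEFT JOIN to retain unmatched parent rows

Corrected query:
SELECT p.name, COUNT(c.id) FROM customers p LEFT JOIN purchases c ON c.customer_id = p.id GROUP BY p.name

Result:
name  | COUNT(c.id)
------+------------
Alice | 1          
Bob   | 2          
Dave  | 5          
Frank | 0          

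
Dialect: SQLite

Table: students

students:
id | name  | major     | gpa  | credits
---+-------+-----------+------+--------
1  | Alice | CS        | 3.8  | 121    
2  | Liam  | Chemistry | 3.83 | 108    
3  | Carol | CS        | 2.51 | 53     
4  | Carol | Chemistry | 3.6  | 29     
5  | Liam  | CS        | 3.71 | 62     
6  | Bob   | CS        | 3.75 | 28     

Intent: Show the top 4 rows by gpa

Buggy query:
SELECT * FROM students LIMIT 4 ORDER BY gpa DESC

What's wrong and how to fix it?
Bug: ORDER BY cannot follow LIMIT; LIMIT is the final clause

Fix: Sort with ORDER BY, then apply LIMIT

Corrected query:
SELECT * FROM students ORDER BY gpa DESC LIMIT 4

Result:
id | name  | major     | gpa  | credits
---+-------+-----------+------+--------
2  | Liam  | Chemistry | 3.83 | 108    
1  | Alice | CS        | 3.8  | 121    
6  | Bob   | CS        | 3.75 | 28     
5  | Liam  | CS        | 3.71 | 62     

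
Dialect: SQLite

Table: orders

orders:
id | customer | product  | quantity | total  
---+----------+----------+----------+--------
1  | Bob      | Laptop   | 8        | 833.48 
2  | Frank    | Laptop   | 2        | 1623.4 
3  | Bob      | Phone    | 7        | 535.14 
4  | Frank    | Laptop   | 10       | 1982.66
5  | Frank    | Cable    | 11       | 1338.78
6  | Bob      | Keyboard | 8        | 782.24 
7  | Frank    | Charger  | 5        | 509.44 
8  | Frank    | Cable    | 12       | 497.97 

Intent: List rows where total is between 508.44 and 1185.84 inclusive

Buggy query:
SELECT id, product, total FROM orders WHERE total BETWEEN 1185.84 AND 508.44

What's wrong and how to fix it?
Bug: The bounds are reversed; BETWEEN a AND b requires a <= b to match anything

Fix: Swap the bounds so the smaller value comes first

Corrected query:
SELECT id, product, total FROM orders WHERE total BETWEEN 508.44 AND 1185.84

Result:
id | product  | total 
---+----------+-------
1  | Laptop   | 833.48
3  | Phone    | 535.14
6  | Keyboard | 782.24
7  | Charger  | 509.44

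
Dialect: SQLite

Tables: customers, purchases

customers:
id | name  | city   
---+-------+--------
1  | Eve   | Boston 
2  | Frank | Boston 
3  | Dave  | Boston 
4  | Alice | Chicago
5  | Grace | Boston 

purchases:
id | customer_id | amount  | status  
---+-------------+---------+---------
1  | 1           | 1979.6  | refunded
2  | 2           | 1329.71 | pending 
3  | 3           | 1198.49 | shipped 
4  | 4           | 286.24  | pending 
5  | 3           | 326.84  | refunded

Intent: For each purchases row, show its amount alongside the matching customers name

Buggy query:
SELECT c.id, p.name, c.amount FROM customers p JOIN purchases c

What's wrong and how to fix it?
Bug: Missing join condition: each purchases row is matched to all customers rows instead of just its own

Fix: Add ON c.customer_id = p.id to the JOIN

Corrected query:
SELECT c.id, p.name, c.amount FROM customers p JOIN purchases c ON c.customer_id = p.id

Result:
id | name  | amount 
---+-------+--------
1  | Eve   | 1979.6 
2  | Frank | 1329.71
3  | Dave  | 1198.49
4  | Alice | 286.24 
5  | Dave  | 326.84 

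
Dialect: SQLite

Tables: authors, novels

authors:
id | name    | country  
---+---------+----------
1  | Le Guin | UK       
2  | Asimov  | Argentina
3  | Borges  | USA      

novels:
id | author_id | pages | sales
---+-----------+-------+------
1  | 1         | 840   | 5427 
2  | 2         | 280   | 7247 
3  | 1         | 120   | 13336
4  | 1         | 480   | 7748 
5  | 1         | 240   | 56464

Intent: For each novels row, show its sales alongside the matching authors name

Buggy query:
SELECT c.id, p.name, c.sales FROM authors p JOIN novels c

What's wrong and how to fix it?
Bug: JOIN with no ON clause produces a cartesian product; every novels row pairs with every authors row

Fix: Specify the join condition linking the foreign key to the parent id

Corrected query:
SELECT c.id, p.name, c.sales FROM authors p JOIN novels c ON c.author_id = p.id

Result:
id | name    | sales
---+---------+------
1  | Le Guin | 5427 
2  | Asimov  | 7247 
3  | Le Guin | 13336
4  | Le Guin | 7748 
5  | Le Guin | 56464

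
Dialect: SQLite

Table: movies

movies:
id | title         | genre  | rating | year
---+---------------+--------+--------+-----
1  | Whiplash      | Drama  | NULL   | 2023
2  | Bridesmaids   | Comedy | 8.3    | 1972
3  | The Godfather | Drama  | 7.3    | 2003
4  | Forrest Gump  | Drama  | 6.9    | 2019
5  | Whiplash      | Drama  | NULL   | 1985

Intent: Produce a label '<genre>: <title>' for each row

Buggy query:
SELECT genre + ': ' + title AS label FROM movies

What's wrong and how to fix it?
Bug: '+' is numeric addition; on text columns SQLite converts them to 0 instead of concatenating

Fix: Use the || operator for string concatenation

Corrected query:
SELECT genre || ': ' || title AS label FROM movies

Result:
label               
--------------------
Drama: Whiplash     
Comedy: Bridesmaids 
Drama: The Godfather
Drama: Forrest Gump 
Drama: Whiplash     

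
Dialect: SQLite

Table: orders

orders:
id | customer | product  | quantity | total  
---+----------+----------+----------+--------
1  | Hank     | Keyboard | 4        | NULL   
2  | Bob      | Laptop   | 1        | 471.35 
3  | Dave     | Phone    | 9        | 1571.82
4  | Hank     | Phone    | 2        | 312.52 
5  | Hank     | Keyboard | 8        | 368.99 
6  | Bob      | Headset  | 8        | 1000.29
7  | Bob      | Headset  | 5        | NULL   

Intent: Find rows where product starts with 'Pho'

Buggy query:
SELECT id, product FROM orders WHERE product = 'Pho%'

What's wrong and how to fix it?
Bug: Wildcards only work with LIKE; '=' treats '%' as a literal character

Fix: Replace '=' with LIKE so 'Pho%' is treated as a pattern

Corrected query:
SELECT id, product FROM orders WHERE product LIKE 'Pho%'

Result:
id | product
---+--------
3  | Phone  
4  | Phone  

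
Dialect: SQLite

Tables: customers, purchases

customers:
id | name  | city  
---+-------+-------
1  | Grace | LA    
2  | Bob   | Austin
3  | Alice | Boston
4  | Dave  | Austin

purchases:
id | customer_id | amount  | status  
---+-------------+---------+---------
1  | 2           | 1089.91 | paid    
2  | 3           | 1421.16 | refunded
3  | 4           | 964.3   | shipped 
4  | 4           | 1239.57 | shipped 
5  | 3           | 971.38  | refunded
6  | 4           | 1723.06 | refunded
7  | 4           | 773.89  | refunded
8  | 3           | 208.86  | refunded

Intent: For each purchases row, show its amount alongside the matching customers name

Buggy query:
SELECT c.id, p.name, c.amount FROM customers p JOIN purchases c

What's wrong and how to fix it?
Bug: JOIN with no ON clause produces a cartesian product; every purchases row pairs with every customers row

Fix: Add ON c.customer_id = p.id to the JOIN

Corrected query:
SELECT c.id, p.name, c.amount FROM customers p JOIN purchases c ON c.customer_id = p.id

Result:
id | name  | amount 
---+-------+--------
1  | Bob   | 1089.91
2  | Alice | 1421.16
3  | Dave  | 964.3  
4  | Dave  | 1239.57
5  | Alice | 971.38 
6  | Dave  | 1723.06
7  | Dave  | 773.89 
8  | Alice | 208.86 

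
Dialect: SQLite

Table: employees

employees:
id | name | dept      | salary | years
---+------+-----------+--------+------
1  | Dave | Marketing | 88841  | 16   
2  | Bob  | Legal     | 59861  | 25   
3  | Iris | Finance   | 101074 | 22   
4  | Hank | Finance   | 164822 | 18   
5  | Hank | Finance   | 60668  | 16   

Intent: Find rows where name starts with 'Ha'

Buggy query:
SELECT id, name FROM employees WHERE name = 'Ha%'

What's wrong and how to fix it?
Bug: Wildcards only work with LIKE; '=' treats '%' as a literal character

Fix: Use LIKE for wildcard pattern matching

Corrected query:
SELECT id, name FROM employees WHERE name LIKE 'Ha%'

Result:
id | name
---+-----
4  | Hank
5  | Hank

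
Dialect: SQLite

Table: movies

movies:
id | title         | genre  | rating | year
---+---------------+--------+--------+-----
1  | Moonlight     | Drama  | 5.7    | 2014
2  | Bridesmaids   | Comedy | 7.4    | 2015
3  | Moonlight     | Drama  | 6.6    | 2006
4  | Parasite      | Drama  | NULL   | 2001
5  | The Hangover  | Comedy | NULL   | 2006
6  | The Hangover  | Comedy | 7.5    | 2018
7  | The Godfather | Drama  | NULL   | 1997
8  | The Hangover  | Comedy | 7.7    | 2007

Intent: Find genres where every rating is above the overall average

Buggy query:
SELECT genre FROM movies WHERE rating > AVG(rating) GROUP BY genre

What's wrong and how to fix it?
Bug: AVG() is an aggregate; it can't sit directly in WHERE

Fix: Compute the overall average in a scalar subquery and compare each group's MIN against it in HAVING

Corrected query:
SELECT genre FROM movies GROUP BY genre HAVING MIN(rating) > (SELECT AVG(rating) FROM movies)

Result:
genre 
------
Comedy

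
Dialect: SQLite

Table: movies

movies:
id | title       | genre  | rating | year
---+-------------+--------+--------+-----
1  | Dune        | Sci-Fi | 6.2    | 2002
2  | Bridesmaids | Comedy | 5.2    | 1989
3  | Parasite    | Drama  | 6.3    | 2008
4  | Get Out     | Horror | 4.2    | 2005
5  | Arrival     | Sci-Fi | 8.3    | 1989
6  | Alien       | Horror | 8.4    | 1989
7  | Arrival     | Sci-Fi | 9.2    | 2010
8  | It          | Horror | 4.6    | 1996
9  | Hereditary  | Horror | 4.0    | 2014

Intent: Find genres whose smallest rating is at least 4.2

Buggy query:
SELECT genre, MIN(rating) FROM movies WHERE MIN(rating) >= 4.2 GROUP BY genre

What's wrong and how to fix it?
Bug: MIN() in WHERE is a misuse of aggregate

Fix: Replace WHERE with HAVING after the GROUP BY

Corrected query:
SELECT genre, MIN(rating) FROM movies GROUP BY genre HAVING MIN(rating) >= 4.2

Result:
genre  | MIN(rating)
-------+------------
Comedy | 5.2        
Drama  | 6.3        
Sci-Fi | 6.2        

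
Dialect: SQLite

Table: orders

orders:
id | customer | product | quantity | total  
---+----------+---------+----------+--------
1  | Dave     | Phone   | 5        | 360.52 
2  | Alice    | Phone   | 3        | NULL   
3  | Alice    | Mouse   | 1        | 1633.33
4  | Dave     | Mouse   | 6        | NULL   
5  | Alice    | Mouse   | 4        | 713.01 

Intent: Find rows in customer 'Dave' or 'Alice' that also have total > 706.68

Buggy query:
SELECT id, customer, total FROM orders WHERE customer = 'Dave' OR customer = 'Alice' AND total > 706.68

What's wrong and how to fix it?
Bug: AND binds tighter than OR, so this parses as customer = 'Dave' OR (customer = 'Alice' AND total > 706.68)

Fix: Add parentheses around the OR so the AND applies to both alternatives

Corrected query:
SELECT id, customer, total FROM orders WHERE (customer = 'Dave' OR customer = 'Alice') AND total > 706.68

Result:
id | customer | total  
---+----------+--------
3  | Alice    | 1633.33
5  | Alice    | 713.01 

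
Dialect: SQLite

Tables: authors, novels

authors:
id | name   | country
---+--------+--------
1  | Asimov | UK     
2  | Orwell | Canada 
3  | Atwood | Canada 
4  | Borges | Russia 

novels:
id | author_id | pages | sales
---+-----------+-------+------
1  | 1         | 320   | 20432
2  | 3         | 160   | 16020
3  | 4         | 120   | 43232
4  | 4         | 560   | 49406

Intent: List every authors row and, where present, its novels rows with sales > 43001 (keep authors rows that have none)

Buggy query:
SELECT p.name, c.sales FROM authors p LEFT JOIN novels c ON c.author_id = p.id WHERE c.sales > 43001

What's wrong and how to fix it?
Bug: A WHERE condition on the right-hand table after LEFT JOIN drops unmatched parents

Fix: Put 'c.sales > 43001' in the JOIN's ON clause instead of WHERE

Corrected query:
SELECT p.name, c.sales FROM authors p LEFT JOIN novels c ON c.author_id = p.id AND c.sales > 43001

Result:
name   | sales
-------+------
Asimov | NULL 
Orwell | NULL 
Atwood | NULL 
Borges | 43232
Borges | 49406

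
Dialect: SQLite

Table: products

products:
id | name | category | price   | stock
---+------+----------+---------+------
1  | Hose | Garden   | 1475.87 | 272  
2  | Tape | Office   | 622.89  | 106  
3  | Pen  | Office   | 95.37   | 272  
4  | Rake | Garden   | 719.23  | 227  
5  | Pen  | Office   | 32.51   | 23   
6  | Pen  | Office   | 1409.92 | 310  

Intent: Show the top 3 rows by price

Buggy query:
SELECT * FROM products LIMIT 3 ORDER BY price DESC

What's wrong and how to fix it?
Bug: ORDER BY cannot follow LIMIT; LIMIT is the final clause

Fix: Swap the clauses: ORDER BY first, then LIMIT

Corrected query:
SELECT * FROM products ORDER BY price DESC LIMIT 3

Result:
id | name | category | price   | stock
---+------+----------+---------+------
1  | Hose | Garden   | 1475.87 | 272  
6  | Pen  | Office   | 1409.92 | 310  
4  | Rake | Garden   | 719.23  | 227  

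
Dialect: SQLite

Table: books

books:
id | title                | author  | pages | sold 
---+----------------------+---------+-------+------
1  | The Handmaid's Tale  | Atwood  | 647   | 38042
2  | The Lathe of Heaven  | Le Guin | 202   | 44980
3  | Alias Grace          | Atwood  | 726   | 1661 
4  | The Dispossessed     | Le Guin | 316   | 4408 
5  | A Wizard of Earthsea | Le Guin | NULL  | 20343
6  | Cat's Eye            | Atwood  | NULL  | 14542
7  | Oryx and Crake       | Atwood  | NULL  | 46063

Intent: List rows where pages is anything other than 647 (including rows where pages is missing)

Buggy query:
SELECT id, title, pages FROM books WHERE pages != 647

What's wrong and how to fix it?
Bug: 'pages != 647' is unknown when pages is NULL, so NULL rows are silently excluded

Fix: Handle NULL separately with IS NULL alongside the inequality

Corrected query:
SELECT id, title, pages FROM books WHERE pages != 647 OR pages IS NULL

Result:
id | title                | pages
---+----------------------+------
2  | The Lathe of Heaven  | 202  
3  | Alias Grace          | 726  
4  | The Dispossessed     | 316  
5  | A Wizard of Earthsea | NULL 
6  | Cat's Eye            | NULL 
7  | Oryx and Crake       | NULL 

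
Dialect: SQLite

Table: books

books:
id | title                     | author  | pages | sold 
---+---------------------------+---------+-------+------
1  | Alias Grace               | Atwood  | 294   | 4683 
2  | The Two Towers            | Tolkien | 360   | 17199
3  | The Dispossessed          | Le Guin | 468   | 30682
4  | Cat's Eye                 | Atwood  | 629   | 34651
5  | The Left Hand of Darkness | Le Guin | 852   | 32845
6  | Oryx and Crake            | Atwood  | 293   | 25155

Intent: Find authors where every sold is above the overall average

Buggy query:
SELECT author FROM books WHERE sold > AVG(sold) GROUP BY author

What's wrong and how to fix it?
Bug: AVG() is an aggregate; it can't sit directly in WHERE

Fix: Use a subquery for AVG and a HAVING MIN(...) filter so the condition holds for every row in the group

Corrected query:
SELECT author FROM books GROUP BY author HAVING MIN(sold) > (SELECT AVG(sold) FROM books)

Result:
author 
-------
Le Guin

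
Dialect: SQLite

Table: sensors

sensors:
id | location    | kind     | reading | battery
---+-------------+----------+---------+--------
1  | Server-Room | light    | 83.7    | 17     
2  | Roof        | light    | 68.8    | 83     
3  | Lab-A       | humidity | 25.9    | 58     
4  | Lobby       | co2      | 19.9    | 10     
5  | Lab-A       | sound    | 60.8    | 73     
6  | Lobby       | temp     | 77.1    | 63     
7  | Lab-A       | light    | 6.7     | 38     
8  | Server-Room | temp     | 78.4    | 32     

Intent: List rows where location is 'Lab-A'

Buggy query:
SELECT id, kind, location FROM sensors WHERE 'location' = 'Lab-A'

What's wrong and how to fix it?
Bug: Single quotes denote string literals in SQL; the column name is being compared as a constant string

Fix: Remove the quotes around the column name (or use double quotes for an identifier)

Corrected query:
SELECT id, kind, location FROM sensors WHERE location = 'Lab-A'

Result:
id | kind     | location
---+----------+---------
3  | humidity | Lab-A   
5  | sound    | Lab-A   
7  | light    | Lab-A   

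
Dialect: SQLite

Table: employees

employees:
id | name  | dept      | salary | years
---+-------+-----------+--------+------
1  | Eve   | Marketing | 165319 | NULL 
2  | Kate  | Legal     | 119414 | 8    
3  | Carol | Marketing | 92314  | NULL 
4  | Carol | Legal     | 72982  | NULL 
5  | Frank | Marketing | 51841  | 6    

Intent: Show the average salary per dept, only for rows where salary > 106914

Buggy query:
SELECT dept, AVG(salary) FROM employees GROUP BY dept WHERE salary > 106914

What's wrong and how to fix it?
Bug: WHERE cannot follow GROUP BY

Fix: Move the WHERE clause before GROUP BY

Corrected query:
SELECT dept, AVG(salary) FROM employees WHERE salary > 106914 GROUP BY dept

Result:
dept      | AVG(salary)
----------+------------
Legal     | 119414     
Marketing | 165319     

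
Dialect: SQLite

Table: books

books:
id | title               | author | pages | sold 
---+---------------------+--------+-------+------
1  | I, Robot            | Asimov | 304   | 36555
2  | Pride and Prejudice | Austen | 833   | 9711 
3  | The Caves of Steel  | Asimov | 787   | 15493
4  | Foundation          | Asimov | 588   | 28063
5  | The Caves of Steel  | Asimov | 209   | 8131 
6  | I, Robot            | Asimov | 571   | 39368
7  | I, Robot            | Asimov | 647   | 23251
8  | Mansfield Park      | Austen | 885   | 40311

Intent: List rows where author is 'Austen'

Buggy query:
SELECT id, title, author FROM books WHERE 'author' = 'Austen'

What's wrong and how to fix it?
Bug: 'author' in single quotes is a string literal, not the column; the comparison is literal-vs-literal and never true

Fix: Reference the column as author without single quotes

Corrected query:
SELECT id, title, author FROM books WHERE author = 'Austen'

Result:
id | title               | author
---+---------------------+-------
2  | Pride and Prejudice | Austen
8  | Mansfield Park      | Austen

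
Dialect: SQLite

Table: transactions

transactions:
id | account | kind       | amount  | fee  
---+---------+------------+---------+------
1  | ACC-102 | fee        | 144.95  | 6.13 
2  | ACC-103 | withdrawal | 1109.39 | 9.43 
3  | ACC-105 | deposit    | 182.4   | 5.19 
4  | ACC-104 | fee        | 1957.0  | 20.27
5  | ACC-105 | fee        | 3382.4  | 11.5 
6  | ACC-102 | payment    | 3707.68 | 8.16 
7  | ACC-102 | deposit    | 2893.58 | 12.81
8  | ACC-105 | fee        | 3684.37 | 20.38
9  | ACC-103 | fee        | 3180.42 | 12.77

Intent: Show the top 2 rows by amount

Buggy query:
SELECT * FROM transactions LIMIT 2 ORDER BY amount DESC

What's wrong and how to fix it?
Bug: ORDER BY cannot follow LIMIT; LIMIT is the final clause

Fix: Swap the clauses: ORDER BY first, then LIMIT

Corrected query:
SELECT * FROM transactions ORDER BY amount DESC LIMIT 2

Result:
id | account | kind    | amount  | fee  
---+---------+---------+---------+------
6  | ACC-102 | payment | 3707.68 | 8.16 
8  | ACC-105 | fee     | 3684.37 | 20.38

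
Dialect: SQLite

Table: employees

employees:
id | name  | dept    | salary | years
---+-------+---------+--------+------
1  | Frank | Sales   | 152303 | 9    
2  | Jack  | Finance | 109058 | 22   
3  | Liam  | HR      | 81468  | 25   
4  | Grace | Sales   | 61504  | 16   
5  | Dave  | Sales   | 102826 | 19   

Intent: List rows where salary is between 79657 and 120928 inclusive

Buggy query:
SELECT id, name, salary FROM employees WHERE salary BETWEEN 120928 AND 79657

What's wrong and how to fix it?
Bug: BETWEEN expects the lower bound first; with 120928 AND 79657 the range is empty

Fix: Swap the bounds so the smaller value comes first

Corrected query:
SELECT id, name, salary FROM employees WHERE salary BETWEEN 79657 AND 120928

Result:
id | name | salary
---+------+-------
2  | Jack | 109058
3  | Liam | 81468 
5  | Dave | 102826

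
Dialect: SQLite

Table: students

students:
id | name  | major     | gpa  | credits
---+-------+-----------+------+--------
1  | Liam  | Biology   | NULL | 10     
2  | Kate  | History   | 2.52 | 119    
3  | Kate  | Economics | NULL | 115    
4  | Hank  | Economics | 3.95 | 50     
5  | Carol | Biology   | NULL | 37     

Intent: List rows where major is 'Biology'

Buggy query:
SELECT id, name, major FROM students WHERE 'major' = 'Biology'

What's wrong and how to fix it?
Bug: 'major' in single quotes is a string literal, not the column; the comparison is literal-vs-literal and never true

Fix: Remove the quotes around the column name (or use double quotes for an identifier)

Corrected query:
SELECT id, name, major FROM students WHERE major = 'Biology'

Result:
id | name  | major  
---+-------+--------
1  | Liam  | Biology
5  | Carol | Biology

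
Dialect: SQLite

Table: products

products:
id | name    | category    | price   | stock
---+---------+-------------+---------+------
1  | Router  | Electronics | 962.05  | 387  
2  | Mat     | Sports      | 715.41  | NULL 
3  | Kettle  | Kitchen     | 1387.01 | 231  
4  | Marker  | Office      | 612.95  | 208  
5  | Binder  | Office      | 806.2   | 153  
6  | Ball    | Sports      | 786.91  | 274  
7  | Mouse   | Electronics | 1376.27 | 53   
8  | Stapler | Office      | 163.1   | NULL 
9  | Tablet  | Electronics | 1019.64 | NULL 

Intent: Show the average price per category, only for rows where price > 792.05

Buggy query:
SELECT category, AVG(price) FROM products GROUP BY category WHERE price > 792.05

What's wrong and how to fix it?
Bug: WHERE cannot follow GROUP BY

Fix: Move the WHERE clause before GROUP BY

Corrected query:
SELECT category, AVG(price) FROM products WHERE price > 792.05 GROUP BY category

Result:
category    | AVG(price)
------------+-----------
Electronics | 1119.32   
Kitchen     | 1387.01   
Office      | 806.2     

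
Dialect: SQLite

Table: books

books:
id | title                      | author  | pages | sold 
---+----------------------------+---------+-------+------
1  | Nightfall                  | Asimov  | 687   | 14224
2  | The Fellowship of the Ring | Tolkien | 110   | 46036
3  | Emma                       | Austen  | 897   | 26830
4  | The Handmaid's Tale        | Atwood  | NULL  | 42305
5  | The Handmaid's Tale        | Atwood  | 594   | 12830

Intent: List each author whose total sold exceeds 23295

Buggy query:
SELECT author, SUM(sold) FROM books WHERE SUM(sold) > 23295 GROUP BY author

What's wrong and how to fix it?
Bug: Aggregate functions cannot appear in a WHERE clause

Fix: Use HAVING (which filters groups after aggregation) instead of WHERE

Corrected query:
SELECT author, SUM(sold) FROM books GROUP BY author HAVING SUM(sold) > 23295

Result:
author  | SUM(sold)
--------+----------
Atwood  | 55135    
Austen  | 26830    
Tolkien | 46036    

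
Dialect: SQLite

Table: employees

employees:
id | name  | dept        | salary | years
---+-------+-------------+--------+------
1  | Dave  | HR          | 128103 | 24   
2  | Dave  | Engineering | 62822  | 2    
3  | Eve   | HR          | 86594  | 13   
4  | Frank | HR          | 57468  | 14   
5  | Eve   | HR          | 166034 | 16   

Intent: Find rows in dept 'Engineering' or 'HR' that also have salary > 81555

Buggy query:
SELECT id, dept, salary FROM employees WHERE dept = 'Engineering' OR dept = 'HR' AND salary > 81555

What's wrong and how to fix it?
Bug: AND binds tighter than OR, so this parses as dept = 'Engineering' OR (dept = 'HR' AND salary > 81555)

Fix: Add parentheses around the OR so the AND applies to both alternatives

Corrected query:
SELECT id, dept, salary FROM employees WHERE (dept = 'Engineering' OR dept = 'HR') AND salary > 81555

Result:
id | dept | salary
---+------+-------
1  | HR   | 128103
3  | HR   | 86594 
5  | HR   | 166034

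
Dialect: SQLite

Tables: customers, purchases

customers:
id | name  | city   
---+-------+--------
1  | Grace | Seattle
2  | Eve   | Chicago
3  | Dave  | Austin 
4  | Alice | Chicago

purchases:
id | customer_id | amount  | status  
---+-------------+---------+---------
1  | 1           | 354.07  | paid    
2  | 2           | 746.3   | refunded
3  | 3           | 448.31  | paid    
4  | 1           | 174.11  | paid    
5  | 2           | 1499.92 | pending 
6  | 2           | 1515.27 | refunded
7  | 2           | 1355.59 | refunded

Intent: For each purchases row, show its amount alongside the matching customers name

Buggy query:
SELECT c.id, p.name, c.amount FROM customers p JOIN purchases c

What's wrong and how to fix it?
Bug: JOIN with no ON clause produces a cartesian product; every purchases row pairs with every customers row

Fix: Specify the join condition linking the foreign key to the parent id

Corrected query:
SELECT c.id, p.name, c.amount FROM customers p JOIN purchases c ON c.customer_id = p.id

Result:
id | name  | amount 
---+-------+--------
1  | Grace | 354.07 
2  | Eve   | 746.3  
3  | Dave  | 448.31 
4  | Grace | 174.11 
5  | Eve   | 1499.92
6  | Eve   | 1515.27
7  | Eve   | 1355.59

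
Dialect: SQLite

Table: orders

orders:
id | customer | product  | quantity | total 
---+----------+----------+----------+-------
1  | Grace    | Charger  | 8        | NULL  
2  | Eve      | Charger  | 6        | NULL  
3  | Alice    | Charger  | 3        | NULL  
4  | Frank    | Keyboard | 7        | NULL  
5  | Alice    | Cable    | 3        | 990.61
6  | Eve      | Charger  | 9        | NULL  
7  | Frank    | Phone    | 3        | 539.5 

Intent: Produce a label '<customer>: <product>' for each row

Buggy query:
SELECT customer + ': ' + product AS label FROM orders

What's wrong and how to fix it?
Bug: SQLite uses || for string concatenation; + coerces text to numbers (yielding 0)

Fix: Use the || operator for string concatenation

Corrected query:
SELECT customer || ': ' || product AS label FROM orders

Result:
label          
---------------
Grace: Charger 
Eve: Charger   
Alice: Charger 
Frank: Keyboard
Alice: Cable   
Eve: Charger   
Frank: Phone   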